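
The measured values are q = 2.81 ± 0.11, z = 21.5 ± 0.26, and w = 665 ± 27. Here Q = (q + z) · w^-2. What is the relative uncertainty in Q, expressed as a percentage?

8.20%

Let u = q + z = 24.3. δu = √(δq² + δz²) = √(0.0121 + 0.0676) = 0.282, so δu/u = 0.0116.
Q is then a monomial in u, w:
δQ/Q = √((δu/u)² + (-2·δw/w)²) = √(0.000135 + 0.00659) = 0.0820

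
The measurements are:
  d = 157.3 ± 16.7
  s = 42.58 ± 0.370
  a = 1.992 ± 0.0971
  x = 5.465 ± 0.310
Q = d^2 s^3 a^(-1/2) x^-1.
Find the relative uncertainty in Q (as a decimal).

0.223

Products/powers → add relative errors in quadrature, weighted by exponent:
  (2·δd/d)² = (2×0.106)² = 0.0451;  (3·δs/s)² = (3×0.00869)² = 0.000680;  (−½·δa/a)² = (-0.5×0.0487)² = 0.000594;  (-1·δx/x)² = (-1×0.0567)² = 0.00322
δQ/Q = √(0.0496) = 0.223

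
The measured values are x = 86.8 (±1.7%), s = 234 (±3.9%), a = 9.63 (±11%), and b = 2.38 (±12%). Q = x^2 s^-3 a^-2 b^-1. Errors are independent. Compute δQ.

For a monomial Q ∝ x^2, s^-3, a^-2, b^-1, fractional errors add in quadrature:
  (2·δx/x)² = (2×0.0170)² = 0.00116;  (-3·δs/s)² = (-3×0.0390)² = 0.0137;  (-2·δa/a)² = (-2×0.110)² = 0.0484;  (-1·δb/b)² = (-1×0.120)² = 0.0144
δQ/Q = √(0.0776) = 0.279
Q = 2.66e-06, so δQ = 0.279 × 2.66e-06 = 7.42e-07.

7.42e-07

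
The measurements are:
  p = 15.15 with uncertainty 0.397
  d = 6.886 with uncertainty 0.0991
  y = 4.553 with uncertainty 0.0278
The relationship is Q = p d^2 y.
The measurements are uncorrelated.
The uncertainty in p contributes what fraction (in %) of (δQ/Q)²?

44.2%

(δQ/Q)² = (1·δp/p)² + (2·δd/d)² + (1·δy/y)²
  p term: (1×0.0262)² = 0.000687
  d term: (2×0.0144)² = 0.000828
  y term: (1×0.00611)² = 3.73e-05
Total = 0.00155. Share from p = 0.000687/0.00155 = 0.442.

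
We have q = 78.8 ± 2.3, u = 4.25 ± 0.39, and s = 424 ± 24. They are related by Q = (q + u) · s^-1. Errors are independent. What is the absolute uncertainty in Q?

Let w = q + u = 83.0. δw = √(δq² + δu²) = √(5.29 + 0.152) = 2.33, so δw/w = 0.0281.
Q is then a monomial in w, s:
δQ/Q = √((δw/w)² + (-1·δs/s)²) = √(0.000789 + 0.00320) = 0.0632
Q = 0.196, so δQ = 0.0632 × 0.196 = 0.0124.

0.0124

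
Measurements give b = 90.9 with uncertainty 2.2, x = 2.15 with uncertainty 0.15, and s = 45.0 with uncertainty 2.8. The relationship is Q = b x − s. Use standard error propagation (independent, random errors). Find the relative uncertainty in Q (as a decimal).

Let p = b·x = 195. δp/p = √((1·δb/b)² + (1·δx/x)²) = √(0.000586 + 0.00487) = 0.0738, so δp = 14.4.
Q = p − s: δQ = √(δp² + δs²) = √(208 + 7.84) = 14.7
Q = 150, so δQ/Q = 14.7/150 = 0.0977.

0.0977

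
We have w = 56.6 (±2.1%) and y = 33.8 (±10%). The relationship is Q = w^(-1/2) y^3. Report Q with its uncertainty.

Relative error in a monomial: (δQ/Q)² = Σ (nᵢ · δxᵢ/xᵢ)².
  (−½·δw/w)² = (-0.5×0.0210)² = 0.000110;  (3·δy/y)² = (3×0.100)² = 0.0900
δQ/Q = √(0.0901) = 0.300
Q = 5130, so δQ = 0.300 × 5130 = 1540.

5130 ± 1540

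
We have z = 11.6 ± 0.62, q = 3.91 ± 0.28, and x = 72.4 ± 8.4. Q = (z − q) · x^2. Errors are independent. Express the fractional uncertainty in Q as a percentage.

Let u = z − q = 7.69. δu = √(δz² + δq²) = √(0.384 + 0.0784) = 0.680, so δu/u = 0.0885.
Q is then a monomial in u, x:
δQ/Q = √((δu/u)² + (2·δx/x)²) = √(0.00783 + 0.0538) = 0.248

24.8%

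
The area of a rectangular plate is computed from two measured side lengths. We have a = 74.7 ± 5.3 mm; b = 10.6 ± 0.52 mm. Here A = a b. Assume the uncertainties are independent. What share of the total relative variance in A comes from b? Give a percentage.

(δA/A)² = (1·δa/a)² + (1·δb/b)²
  a term: (1×0.0710)² = 0.00503
  b term: (1×0.0491)² = 0.00241
Total = 0.00744. Share from b = 0.00241/0.00744 = 0.323.

32.3%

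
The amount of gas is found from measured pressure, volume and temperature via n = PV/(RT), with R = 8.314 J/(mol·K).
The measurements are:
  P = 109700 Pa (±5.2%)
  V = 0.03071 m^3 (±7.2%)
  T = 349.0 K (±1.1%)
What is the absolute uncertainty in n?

0.104 mol

Products/powers → add relative errors in quadrature, weighted by exponent:
  (1·δP/P)² = (1×0.0520)² = 0.00270;  (1·δV/V)² = (1×0.0720)² = 0.00518;  (-1·δT/T)² = (-1×0.0110)² = 0.000121
δn/n = √(0.00801) = 0.0895
n = 1.161 mol, so δn = 0.0895 × 1.161 = 0.104 mol.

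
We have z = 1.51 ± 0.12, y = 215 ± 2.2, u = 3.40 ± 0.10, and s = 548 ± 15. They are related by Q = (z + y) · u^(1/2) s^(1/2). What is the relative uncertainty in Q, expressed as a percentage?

2.25%

Let w = z + y = 217. δw = √(δz² + δy²) = √(0.0144 + 4.84) = 2.20, so δw/w = 0.0102.
Q is then a monomial in w, u, s:
δQ/Q = √((δw/w)² + (½·δu/u)² + (½·δs/s)²) = √(0.000104 + 0.000216 + 0.000187) = 0.0225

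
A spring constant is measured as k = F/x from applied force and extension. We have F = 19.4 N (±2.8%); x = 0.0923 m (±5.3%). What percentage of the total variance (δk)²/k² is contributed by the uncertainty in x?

78.2%

(δk/k)² = (1·δF/F)² + (-1·δx/x)²
  F term: (1×0.0280)² = 0.000784
  x term: (-1×0.0530)² = 0.00281
Total = 0.00359. Share from x = 0.00281/0.00359 = 0.782.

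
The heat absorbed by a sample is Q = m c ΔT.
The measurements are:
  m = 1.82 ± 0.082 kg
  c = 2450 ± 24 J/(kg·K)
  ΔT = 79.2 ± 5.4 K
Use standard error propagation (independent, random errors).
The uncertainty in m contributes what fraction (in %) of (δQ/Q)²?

30.0%

(δQ/Q)² = (1·δm/m)² + (1·δc/c)² + (1·δΔT/ΔT)²
  m term: (1×0.0451)² = 0.00203
  c term: (1×0.00980)² = 9.6e-05
  ΔT term: (1×0.0682)² = 0.00465
Total = 0.00677. Share from m = 0.00203/0.00677 = 0.300.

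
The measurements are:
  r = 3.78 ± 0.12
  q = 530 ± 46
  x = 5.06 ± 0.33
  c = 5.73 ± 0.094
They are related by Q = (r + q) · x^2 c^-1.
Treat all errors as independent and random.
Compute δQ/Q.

Let u = r + q = 534. δu = √(δr² + δq²) = √(0.0144 + 2120) = 46.0, so δu/u = 0.0862.
Q is then a monomial in u, x, c:
δQ/Q = √((δu/u)² + (2·δx/x)² + (-1·δc/c)²) = √(0.00743 + 0.0170 + 0.000269) = 0.157

0.157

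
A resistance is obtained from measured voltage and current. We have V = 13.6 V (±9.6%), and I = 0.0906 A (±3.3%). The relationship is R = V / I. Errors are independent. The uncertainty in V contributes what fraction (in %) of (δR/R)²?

89.4%

(δR/R)² = (1·δV/V)² + (-1·δI/I)²
  V term: (1×0.0960)² = 0.00922
  I term: (-1×0.0330)² = 0.00109
Total = 0.0103. Share from V = 0.00922/0.0103 = 0.894.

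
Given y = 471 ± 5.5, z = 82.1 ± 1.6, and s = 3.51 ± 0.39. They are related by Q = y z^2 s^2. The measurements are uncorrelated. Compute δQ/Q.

0.226

Since Q is a product/quotient, work with relative uncertainties:
  (1·δy/y)² = (1×0.0117)² = 0.000136;  (2·δz/z)² = (2×0.0195)² = 0.00152;  (2·δs/s)² = (2×0.111)² = 0.0494
δQ/Q = √(0.0510) = 0.226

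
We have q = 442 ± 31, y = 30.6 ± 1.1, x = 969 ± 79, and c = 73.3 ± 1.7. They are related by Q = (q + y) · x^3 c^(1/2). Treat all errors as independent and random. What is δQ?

9.33e+11

Let u = q + y = 473. δu = √(δq² + δy²) = √(961 + 1.21) = 31.0, so δu/u = 0.0656.
Q is then a monomial in u, x, c:
δQ/Q = √((δu/u)² + (3·δx/x)² + (½·δc/c)²) = √(0.00431 + 0.0598 + 0.000134) = 0.254
Q = 3.68e+12, so δQ = 0.254 × 3.68e+12 = 9.33e+11.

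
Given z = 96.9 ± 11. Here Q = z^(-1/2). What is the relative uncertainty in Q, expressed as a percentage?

5.68%

Q ∝ z^(-1/2), so δQ/Q = |−½| · δz/z = 0.5 × 0.114 = 0.0568.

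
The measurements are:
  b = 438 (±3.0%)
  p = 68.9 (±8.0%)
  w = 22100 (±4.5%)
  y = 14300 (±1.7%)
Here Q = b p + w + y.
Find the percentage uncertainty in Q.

4.17%

Let h = b·p = 30200. δh/h = √((1·δb/b)² + (1·δp/p)²) = √(0.000900 + 0.00640) = 0.0854, so δh = 2580.
Q = h + w + y: δQ = √(δh² + δw² + δy²) = √(6.65e+06 + 9.89e+05 + 59100) = 2770
Q = 66600, so δQ/Q = 2770/66600 = 0.0417.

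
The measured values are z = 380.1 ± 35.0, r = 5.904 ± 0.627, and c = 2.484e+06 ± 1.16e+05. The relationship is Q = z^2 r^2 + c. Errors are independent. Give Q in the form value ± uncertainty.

Let p = z^2·r^2 = 5.036e+06. δp/p = √((2·δz/z)² + (2·δr/r)²) = √(0.0339 + 0.0451) = 0.281, so δp = 1.42e+06.
Q = p + c: δQ = √(δp² + δc²) = √(2e+12 + 1.35e+10) = 1.42e+06
Q = 7.52e+06.

(7.520 ± 1.42) × 10^6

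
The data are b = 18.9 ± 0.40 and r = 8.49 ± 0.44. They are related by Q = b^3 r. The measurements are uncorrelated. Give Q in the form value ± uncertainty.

Since Q is a product/quotient, work with relative uncertainties:
  (3·δb/b)² = (3×0.0212)² = 0.00403;  (1·δr/r)² = (1×0.0518)² = 0.00269
δQ/Q = √(0.00672) = 0.0820
Q = 57300, so δQ = 0.0820 × 57300 = 4700.

57300 ± 4700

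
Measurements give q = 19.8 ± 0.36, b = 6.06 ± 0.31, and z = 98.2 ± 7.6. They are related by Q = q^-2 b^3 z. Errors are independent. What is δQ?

9.79

Since Q is a product/quotient, work with relative uncertainties:
  (-2·δq/q)² = (-2×0.0182)² = 0.00132;  (3·δb/b)² = (3×0.0512)² = 0.0236;  (1·δz/z)² = (1×0.0774)² = 0.00599
δQ/Q = √(0.0309) = 0.176
Q = 55.7, so δQ = 0.176 × 55.7 = 9.79.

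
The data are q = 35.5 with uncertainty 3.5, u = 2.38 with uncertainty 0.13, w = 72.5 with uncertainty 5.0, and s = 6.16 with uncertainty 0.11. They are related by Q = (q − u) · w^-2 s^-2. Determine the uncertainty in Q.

Let h = q − u = 33.1. δh = √(δq² + δu²) = √(12.2 + 0.0169) = 3.50, so δh/h = 0.106.
Q is then a monomial in h, w, s:
δQ/Q = √((δh/h)² + (-2·δw/w)² + (-2·δs/s)²) = √(0.0112 + 0.0190 + 0.00128) = 0.177
Q = 0.000166, so δQ = 0.177 × 0.000166 = 2.95e-05.

2.95e-05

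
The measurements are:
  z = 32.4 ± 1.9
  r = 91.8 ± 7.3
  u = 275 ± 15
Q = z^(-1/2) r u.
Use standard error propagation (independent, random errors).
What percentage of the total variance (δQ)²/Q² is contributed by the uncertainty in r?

62.2%

(δQ/Q)² = (−½·δz/z)² + (1·δr/r)² + (1·δu/u)²
  z term: (-0.5×0.0586)² = 0.000860
  r term: (1×0.0795)² = 0.00632
  u term: (1×0.0545)² = 0.00298
Total = 0.0102. Share from r = 0.00632/0.0102 = 0.622.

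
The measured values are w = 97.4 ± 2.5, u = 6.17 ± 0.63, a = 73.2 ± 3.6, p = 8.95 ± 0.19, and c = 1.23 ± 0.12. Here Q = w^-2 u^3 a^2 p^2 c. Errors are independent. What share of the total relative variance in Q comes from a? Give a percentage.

8.24%

(δQ/Q)² = (-2·δw/w)² + (3·δu/u)² + (2·δa/a)² + (2·δp/p)² + (1·δc/c)²
  w term: (-2×0.0257)² = 0.00264
  u term: (3×0.102)² = 0.0938
  a term: (2×0.0492)² = 0.00967
  p term: (2×0.0212)² = 0.00180
  c term: (1×0.0976)² = 0.00952
Total = 0.117. Share from a = 0.00967/0.117 = 0.0824.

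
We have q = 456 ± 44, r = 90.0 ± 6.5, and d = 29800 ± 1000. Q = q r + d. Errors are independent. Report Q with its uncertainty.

70800 ± 5050

Let p = q·r = 41000. δp/p = √((1·δq/q)² + (1·δr/r)²) = √(0.00931 + 0.00522) = 0.121, so δp = 4950.
Q = p + d: δQ = √(δp² + δd²) = √(2.45e+07 + 1e+06) = 5050
Q = 70800.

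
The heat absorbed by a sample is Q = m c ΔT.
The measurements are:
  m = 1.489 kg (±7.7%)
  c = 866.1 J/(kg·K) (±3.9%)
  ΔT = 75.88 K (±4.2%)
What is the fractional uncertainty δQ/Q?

0.0960

Products/powers → add relative errors in quadrature, weighted by exponent:
  (1·δm/m)² = (1×0.0770)² = 0.00593;  (1·δc/c)² = (1×0.0390)² = 0.00152;  (1·δΔT/ΔT)² = (1×0.0420)² = 0.00176
δQ/Q = √(0.00921) = 0.0960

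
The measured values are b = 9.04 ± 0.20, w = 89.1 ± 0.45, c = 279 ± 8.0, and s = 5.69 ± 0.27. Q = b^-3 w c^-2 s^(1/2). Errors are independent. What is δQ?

Products/powers → add relative errors in quadrature, weighted by exponent:
  (-3·δb/b)² = (-3×0.0221)² = 0.00441;  (1·δw/w)² = (1×0.00505)² = 2.55e-05;  (-2·δc/c)² = (-2×0.0287)² = 0.00329;  (½·δs/s)² = (0.5×0.0475)² = 0.000563
δQ/Q = √(0.00828) = 0.0910
Q = 3.7e-06, so δQ = 0.0910 × 3.7e-06 = 3.36e-07.

3.36e-07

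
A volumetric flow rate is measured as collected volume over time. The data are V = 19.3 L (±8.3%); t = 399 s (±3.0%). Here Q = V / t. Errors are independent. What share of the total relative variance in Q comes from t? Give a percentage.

11.6%

(δQ/Q)² = (1·δV/V)² + (-1·δt/t)²
  V term: (1×0.0830)² = 0.00689
  t term: (-1×0.0300)² = 0.000900
Total = 0.00779. Share from t = 0.000900/0.00779 = 0.116.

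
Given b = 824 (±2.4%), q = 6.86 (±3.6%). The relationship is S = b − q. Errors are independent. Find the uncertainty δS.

19.8

For a sum/difference, combine absolute errors in quadrature:
  (δb)² = 391;  (δq)² = 0.0610
δS = √(391) = 19.8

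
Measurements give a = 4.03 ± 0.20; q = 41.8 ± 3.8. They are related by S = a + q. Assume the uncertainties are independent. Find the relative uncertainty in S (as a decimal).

0.0830

S is a linear combination, so absolute uncertainties add in quadrature:
  (δa)² = 0.0400;  (δq)² = 14.4
δS = √(14.5) = 3.81
S = 45.8, so δS/S = 3.81/45.8 = 0.0830.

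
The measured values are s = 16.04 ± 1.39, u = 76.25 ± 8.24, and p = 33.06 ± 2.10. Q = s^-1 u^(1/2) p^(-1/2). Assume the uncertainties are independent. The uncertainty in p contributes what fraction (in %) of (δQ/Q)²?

8.82%

(δQ/Q)² = (-1·δs/s)² + (½·δu/u)² + (−½·δp/p)²
  s term: (-1×0.0867)² = 0.00751
  u term: (0.5×0.108)² = 0.00292
  p term: (-0.5×0.0635)² = 0.00101
Total = 0.0114. Share from p = 0.00101/0.0114 = 0.0882.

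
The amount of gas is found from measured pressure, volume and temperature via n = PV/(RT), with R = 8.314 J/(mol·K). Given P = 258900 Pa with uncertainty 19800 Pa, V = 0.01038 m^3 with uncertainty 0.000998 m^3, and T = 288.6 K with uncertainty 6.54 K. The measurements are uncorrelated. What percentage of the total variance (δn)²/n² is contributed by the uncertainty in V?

(δn/n)² = (1·δP/P)² + (1·δV/V)² + (-1·δT/T)²
  P term: (1×0.0765)² = 0.00585
  V term: (1×0.0961)² = 0.00924
  T term: (-1×0.0227)² = 0.000514
Total = 0.0156. Share from V = 0.00924/0.0156 = 0.592.

59.2%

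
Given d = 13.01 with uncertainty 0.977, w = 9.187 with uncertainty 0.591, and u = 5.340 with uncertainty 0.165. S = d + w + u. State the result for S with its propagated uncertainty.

For a sum/difference, combine absolute errors in quadrature:
  (δd)² = 0.955;  (δw)² = 0.349;  (δu)² = 0.0272
δS = √(1.33) = 1.15
S = 27.54.

27.54 ± 1.15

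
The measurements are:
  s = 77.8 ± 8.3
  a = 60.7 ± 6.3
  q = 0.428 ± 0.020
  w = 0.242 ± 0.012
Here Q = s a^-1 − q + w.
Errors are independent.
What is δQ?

Let p = s·a^-1 = 1.28. δp/p = √((1·δs/s)² + (-1·δa/a)²) = √(0.0114 + 0.0108) = 0.149, so δp = 0.191.
Q = p − q + w: δQ = √(δp² + δq² + δw²) = √(0.0364 + 0.000400 + 0.000144) = 0.192

0.192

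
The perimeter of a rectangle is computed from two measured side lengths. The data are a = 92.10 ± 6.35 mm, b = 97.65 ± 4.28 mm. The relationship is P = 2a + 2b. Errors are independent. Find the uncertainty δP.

P is a linear combination, so absolute uncertainties add in quadrature:
  (2·δa)² = 161;  (2·δb)² = 73.3
δP = √(235) = 15.3 mm

15.3 mm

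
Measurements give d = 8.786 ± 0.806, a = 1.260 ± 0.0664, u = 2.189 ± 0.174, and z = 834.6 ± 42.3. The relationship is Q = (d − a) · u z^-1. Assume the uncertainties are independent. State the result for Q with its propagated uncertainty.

0.01974 ± 0.00282

Let w = d − a = 7.526. δw = √(δd² + δa²) = √(0.650 + 0.00441) = 0.809, so δw/w = 0.107.
Q is then a monomial in w, u, z:
δQ/Q = √((δw/w)² + (1·δu/u)² + (-1·δz/z)²) = √(0.0115 + 0.00632 + 0.00257) = 0.143
Q = 0.01974, so δQ = 0.143 × 0.01974 = 0.00282.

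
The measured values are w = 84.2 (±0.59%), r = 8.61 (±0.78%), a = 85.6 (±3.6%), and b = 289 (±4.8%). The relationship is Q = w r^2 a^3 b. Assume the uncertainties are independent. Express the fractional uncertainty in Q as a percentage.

For a monomial Q ∝ w, r^2, a^3, b, fractional errors add in quadrature:
  (1·δw/w)² = (1×0.00590)² = 3.48e-05;  (2·δr/r)² = (2×0.00780)² = 0.000243;  (3·δa/a)² = (3×0.0360)² = 0.0117;  (1·δb/b)² = (1×0.0480)² = 0.00230
δQ/Q = √(0.0142) = 0.119

11.9%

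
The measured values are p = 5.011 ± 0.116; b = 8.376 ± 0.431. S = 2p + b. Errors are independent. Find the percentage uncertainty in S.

Sums and differences: (δS)² = Σ (cᵢ δxᵢ)².
  (2·δp)² = 0.0538;  (δb)² = 0.186
δS = √(0.240) = 0.489
S = 18.40, so δS/S = 0.489/18.40 = 0.0266.

2.66%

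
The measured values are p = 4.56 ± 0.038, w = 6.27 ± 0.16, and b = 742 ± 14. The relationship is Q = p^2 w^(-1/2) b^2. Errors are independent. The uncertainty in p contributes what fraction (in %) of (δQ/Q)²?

14.9%

(δQ/Q)² = (2·δp/p)² + (−½·δw/w)² + (2·δb/b)²
  p term: (2×0.00833)² = 0.000278
  w term: (-0.5×0.0255)² = 0.000163
  b term: (2×0.0189)² = 0.00142
Total = 0.00186. Share from p = 0.000278/0.00186 = 0.149.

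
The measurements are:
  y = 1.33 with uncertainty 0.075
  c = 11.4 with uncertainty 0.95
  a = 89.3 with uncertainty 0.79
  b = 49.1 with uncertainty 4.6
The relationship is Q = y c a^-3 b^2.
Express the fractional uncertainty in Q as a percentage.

For a monomial Q ∝ y, c, a^-3, b^2, fractional errors add in quadrature:
  (1·δy/y)² = (1×0.0564)² = 0.00318;  (1·δc/c)² = (1×0.0833)² = 0.00694;  (-3·δa/a)² = (-3×0.00885)² = 0.000704;  (2·δb/b)² = (2×0.0937)² = 0.0351
δQ/Q = √(0.0459) = 0.214

21.4%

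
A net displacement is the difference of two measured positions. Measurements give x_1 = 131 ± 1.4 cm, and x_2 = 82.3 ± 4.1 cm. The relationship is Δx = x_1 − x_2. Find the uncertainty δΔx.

Absolute uncertainties add in quadrature for a linear combination:
  (δx_1)² = 1.96;  (δx_2)² = 16.8
δΔx = √(18.8) = 4.33 cm

4.33 cm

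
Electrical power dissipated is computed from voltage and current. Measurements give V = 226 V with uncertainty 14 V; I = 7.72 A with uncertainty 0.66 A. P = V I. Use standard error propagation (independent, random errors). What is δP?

For a monomial P ∝ V, I, fractional errors add in quadrature:
  (1·δV/V)² = (1×0.0619)² = 0.00384;  (1·δI/I)² = (1×0.0855)² = 0.00731
δP/P = √(0.0111) = 0.106
P = 1740 W, so δP = 0.106 × 1740 = 184 W.

184 W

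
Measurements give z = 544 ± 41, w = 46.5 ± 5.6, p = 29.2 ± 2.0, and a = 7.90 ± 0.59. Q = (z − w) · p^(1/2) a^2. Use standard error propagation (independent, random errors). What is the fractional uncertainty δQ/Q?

0.174

Let u = z − w = 498. δu = √(δz² + δw²) = √(1680 + 31.4) = 41.4, so δu/u = 0.0832.
Q is then a monomial in u, p, a:
δQ/Q = √((δu/u)² + (½·δp/p)² + (2·δa/a)²) = √(0.00692 + 0.00117 + 0.0223) = 0.174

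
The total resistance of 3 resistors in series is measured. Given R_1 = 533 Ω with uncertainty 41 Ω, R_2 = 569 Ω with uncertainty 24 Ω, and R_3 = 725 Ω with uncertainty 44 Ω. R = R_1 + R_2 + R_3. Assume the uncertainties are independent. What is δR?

For a sum/difference, combine absolute errors in quadrature:
  (δR_1)² = 1680;  (δR_2)² = 576;  (δR_3)² = 1940
δR = √(4190) = 64.8 Ω

64.8 Ω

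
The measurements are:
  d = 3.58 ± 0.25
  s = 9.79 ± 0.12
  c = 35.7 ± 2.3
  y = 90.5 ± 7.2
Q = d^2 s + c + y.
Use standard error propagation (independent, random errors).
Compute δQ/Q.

Let p = d^2·s = 125. δp/p = √((2·δd/d)² + (1·δs/s)²) = √(0.0195 + 0.000150) = 0.140, so δp = 17.6.
Q = p + c + y: δQ = √(δp² + δc² + δy²) = √(309 + 5.29 + 51.8) = 19.1
Q = 252, so δQ/Q = 19.1/252 = 0.0761.

0.0761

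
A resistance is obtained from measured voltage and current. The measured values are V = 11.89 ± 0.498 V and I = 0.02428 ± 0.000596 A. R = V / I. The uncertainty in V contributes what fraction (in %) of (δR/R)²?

(δR/R)² = (1·δV/V)² + (-1·δI/I)²
  V term: (1×0.0419)² = 0.00175
  I term: (-1×0.0245)² = 0.000603
Total = 0.00236. Share from V = 0.00175/0.00236 = 0.744.

74.4%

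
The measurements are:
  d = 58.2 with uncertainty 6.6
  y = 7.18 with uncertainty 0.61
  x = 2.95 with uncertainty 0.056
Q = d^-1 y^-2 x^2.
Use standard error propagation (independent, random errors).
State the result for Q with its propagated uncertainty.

Products/powers → add relative errors in quadrature, weighted by exponent:
  (-1·δd/d)² = (-1×0.113)² = 0.0129;  (-2·δy/y)² = (-2×0.0850)² = 0.0289;  (2·δx/x)² = (2×0.0190)² = 0.00144
δQ/Q = √(0.0432) = 0.208
Q = 0.00290, so δQ = 0.208 × 0.00290 = 0.000603.

0.00290 ± 0.000603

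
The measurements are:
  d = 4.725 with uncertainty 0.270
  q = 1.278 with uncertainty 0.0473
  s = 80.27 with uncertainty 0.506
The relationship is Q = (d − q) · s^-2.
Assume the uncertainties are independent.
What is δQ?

Let u = d − q = 3.447. δu = √(δd² + δq²) = √(0.0729 + 0.00224) = 0.274, so δu/u = 0.0795.
Q is then a monomial in u, s:
δQ/Q = √((δu/u)² + (-2·δs/s)²) = √(0.00632 + 0.000159) = 0.0805
Q = 0.0005350, so δQ = 0.0805 × 0.0005350 = 4.31e-05.

4.31e-05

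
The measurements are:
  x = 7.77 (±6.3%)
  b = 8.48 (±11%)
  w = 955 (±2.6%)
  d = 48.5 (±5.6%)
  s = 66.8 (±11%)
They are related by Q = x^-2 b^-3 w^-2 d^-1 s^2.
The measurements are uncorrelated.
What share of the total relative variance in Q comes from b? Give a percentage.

60.8%

(δQ/Q)² = (-2·δx/x)² + (-3·δb/b)² + (-2·δw/w)² + (-1·δd/d)² + (2·δs/s)²
  x term: (-2×0.0630)² = 0.0159
  b term: (-3×0.110)² = 0.109
  w term: (-2×0.0260)² = 0.00270
  d term: (-1×0.0560)² = 0.00314
  s term: (2×0.110)² = 0.0484
Total = 0.179. Share from b = 0.109/0.179 = 0.608.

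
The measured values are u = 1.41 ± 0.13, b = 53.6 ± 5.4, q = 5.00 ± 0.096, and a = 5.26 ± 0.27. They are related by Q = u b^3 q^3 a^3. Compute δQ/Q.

0.356

Since Q is a product/quotient, work with relative uncertainties:
  (1·δu/u)² = (1×0.0922)² = 0.00850;  (3·δb/b)² = (3×0.101)² = 0.0913;  (3·δq/q)² = (3×0.0192)² = 0.00332;  (3·δa/a)² = (3×0.0513)² = 0.0237
δQ/Q = √(0.127) = 0.356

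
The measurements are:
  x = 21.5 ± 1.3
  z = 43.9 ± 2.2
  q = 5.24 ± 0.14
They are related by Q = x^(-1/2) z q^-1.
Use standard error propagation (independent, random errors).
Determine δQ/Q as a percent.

For a monomial Q ∝ x^(-1/2), z, q^-1, fractional errors add in quadrature:
  (−½·δx/x)² = (-0.5×0.0605)² = 0.000914;  (1·δz/z)² = (1×0.0501)² = 0.00251;  (-1·δq/q)² = (-1×0.0267)² = 0.000714
δQ/Q = √(0.00414) = 0.0643

6.43%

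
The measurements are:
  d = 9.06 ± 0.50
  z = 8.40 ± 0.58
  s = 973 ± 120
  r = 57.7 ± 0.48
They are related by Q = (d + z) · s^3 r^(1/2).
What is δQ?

Let u = d + z = 17.5. δu = √(δd² + δz²) = √(0.250 + 0.336) = 0.766, so δu/u = 0.0439.
Q is then a monomial in u, s, r:
δQ/Q = √((δu/u)² + (3·δs/s)² + (½·δr/r)²) = √(0.00192 + 0.137 + 1.73e-05) = 0.373
Q = 1.22e+11, so δQ = 0.373 × 1.22e+11 = 4.55e+10.

4.55e+10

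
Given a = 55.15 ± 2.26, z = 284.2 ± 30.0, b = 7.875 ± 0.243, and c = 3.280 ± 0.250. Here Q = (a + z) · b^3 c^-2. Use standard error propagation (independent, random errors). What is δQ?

Let u = a + z = 339.3. δu = √(δa² + δz²) = √(5.11 + 900) = 30.1, so δu/u = 0.0887.
Q is then a monomial in u, b, c:
δQ/Q = √((δu/u)² + (3·δb/b)² + (-2·δc/c)²) = √(0.00786 + 0.00857 + 0.0232) = 0.199
Q = 15400, so δQ = 0.199 × 15400 = 3070.

3070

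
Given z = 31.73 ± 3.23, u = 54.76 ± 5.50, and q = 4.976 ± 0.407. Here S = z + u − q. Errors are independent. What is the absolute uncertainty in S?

For a sum/difference, combine absolute errors in quadrature:
  (δz)² = 10.4;  (δu)² = 30.2;  (δq)² = 0.166
δS = √(40.8) = 6.39

6.39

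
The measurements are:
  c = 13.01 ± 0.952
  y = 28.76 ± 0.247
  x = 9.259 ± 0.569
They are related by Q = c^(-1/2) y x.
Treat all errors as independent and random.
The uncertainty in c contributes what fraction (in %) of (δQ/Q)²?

(δQ/Q)² = (−½·δc/c)² + (1·δy/y)² + (1·δx/x)²
  c term: (-0.5×0.0732)² = 0.00134
  y term: (1×0.00859)² = 7.38e-05
  x term: (1×0.0615)² = 0.00378
Total = 0.00519. Share from c = 0.00134/0.00519 = 0.258.

25.8%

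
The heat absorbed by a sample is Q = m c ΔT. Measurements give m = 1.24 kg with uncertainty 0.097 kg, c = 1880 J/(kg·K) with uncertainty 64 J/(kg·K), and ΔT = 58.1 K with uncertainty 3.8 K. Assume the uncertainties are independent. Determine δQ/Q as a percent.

Each factor contributes (exponent × relative error)² to (δQ/Q)²:
  (1·δm/m)² = (1×0.0782)² = 0.00612;  (1·δc/c)² = (1×0.0340)² = 0.00116;  (1·δΔT/ΔT)² = (1×0.0654)² = 0.00428
δQ/Q = √(0.0116) = 0.107

10.7%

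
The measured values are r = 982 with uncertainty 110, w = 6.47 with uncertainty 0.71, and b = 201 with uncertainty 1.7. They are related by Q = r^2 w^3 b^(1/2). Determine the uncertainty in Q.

1.47e+09

Each factor contributes (exponent × relative error)² to (δQ/Q)²:
  (2·δr/r)² = (2×0.112)² = 0.0502;  (3·δw/w)² = (3×0.110)² = 0.108;  (½·δb/b)² = (0.5×0.00846)² = 1.79e-05
δQ/Q = √(0.159) = 0.398
Q = 3.7e+09, so δQ = 0.398 × 3.7e+09 = 1.47e+09.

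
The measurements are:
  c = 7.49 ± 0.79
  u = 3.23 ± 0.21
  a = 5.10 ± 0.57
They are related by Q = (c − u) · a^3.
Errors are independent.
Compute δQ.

218

Let w = c − u = 4.26. δw = √(δc² + δu²) = √(0.624 + 0.0441) = 0.817, so δw/w = 0.192.
Q is then a monomial in w, a:
δQ/Q = √((δw/w)² + (3·δa/a)²) = √(0.0368 + 0.112) = 0.386
Q = 565, so δQ = 0.386 × 565 = 218.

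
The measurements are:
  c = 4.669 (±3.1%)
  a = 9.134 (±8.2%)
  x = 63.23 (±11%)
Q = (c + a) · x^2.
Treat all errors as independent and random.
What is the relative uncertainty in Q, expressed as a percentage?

22.7%

Let u = c + a = 13.80. δu = √(δc² + δa²) = √(0.0209 + 0.561) = 0.763, so δu/u = 0.0553.
Q is then a monomial in u, x:
δQ/Q = √((δu/u)² + (2·δx/x)²) = √(0.00305 + 0.0484) = 0.227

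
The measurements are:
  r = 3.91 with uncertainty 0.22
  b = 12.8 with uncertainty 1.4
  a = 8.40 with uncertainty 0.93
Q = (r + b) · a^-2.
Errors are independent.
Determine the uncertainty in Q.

Let u = r + b = 16.7. δu = √(δr² + δb²) = √(0.0484 + 1.96) = 1.42, so δu/u = 0.0848.
Q is then a monomial in u, a:
δQ/Q = √((δu/u)² + (-2·δa/a)²) = √(0.00719 + 0.0490) = 0.237
Q = 0.237, so δQ = 0.237 × 0.237 = 0.0562.

0.0562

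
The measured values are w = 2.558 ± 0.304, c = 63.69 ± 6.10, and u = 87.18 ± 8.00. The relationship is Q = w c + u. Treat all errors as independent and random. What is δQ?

26.1

Let p = w·c = 162.9. δp/p = √((1·δw/w)² + (1·δc/c)²) = √(0.0141 + 0.00917) = 0.153, so δp = 24.9.
Q = p + u: δQ = √(δp² + δu²) = √(618 + 64.0) = 26.1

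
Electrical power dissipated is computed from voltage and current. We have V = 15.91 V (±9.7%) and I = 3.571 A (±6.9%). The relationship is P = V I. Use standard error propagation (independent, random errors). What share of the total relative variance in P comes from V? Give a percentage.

66.4%

(δP/P)² = (1·δV/V)² + (1·δI/I)²
  V term: (1×0.0970)² = 0.00941
  I term: (1×0.0690)² = 0.00476
Total = 0.0142. Share from V = 0.00941/0.0142 = 0.664.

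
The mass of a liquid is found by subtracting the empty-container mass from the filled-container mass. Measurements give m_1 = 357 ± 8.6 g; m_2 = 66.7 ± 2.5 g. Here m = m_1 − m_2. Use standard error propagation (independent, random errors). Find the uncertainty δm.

8.96 g

m is a linear combination, so absolute uncertainties add in quadrature:
  (δm_1)² = 74.0;  (δm_2)² = 6.25
δm = √(80.2) = 8.96 g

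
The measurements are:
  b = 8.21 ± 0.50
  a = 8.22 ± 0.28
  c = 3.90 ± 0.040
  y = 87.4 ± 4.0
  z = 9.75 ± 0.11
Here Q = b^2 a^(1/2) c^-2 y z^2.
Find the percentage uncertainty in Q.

Relative error in a monomial: (δQ/Q)² = Σ (nᵢ · δxᵢ/xᵢ)².
  (2·δb/b)² = (2×0.0609)² = 0.0148;  (½·δa/a)² = (0.5×0.0341)² = 0.000290;  (-2·δc/c)² = (-2×0.0103)² = 0.000421;  (1·δy/y)² = (1×0.0458)² = 0.00209;  (2·δz/z)² = (2×0.0113)² = 0.000509
δQ/Q = √(0.0182) = 0.135

13.5%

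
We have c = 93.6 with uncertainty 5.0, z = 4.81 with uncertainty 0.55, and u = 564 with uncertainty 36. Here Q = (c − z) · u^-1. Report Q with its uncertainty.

0.157 ± 0.0134

Let w = c − z = 88.8. δw = √(δc² + δz²) = √(25.0 + 0.303) = 5.03, so δw/w = 0.0567.
Q is then a monomial in w, u:
δQ/Q = √((δw/w)² + (-1·δu/u)²) = √(0.00321 + 0.00407) = 0.0853
Q = 0.157, so δQ = 0.0853 × 0.157 = 0.0134.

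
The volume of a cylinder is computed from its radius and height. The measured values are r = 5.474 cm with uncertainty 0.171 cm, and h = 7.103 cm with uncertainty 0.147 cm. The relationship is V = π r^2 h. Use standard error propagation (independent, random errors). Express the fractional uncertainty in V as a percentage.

6.58%

Each factor contributes (exponent × relative error)² to (δV/V)²:
  (2·δr/r)² = (2×0.0312)² = 0.00390;  (1·δh/h)² = (1×0.0207)² = 0.000428
δV/V = √(0.00433) = 0.0658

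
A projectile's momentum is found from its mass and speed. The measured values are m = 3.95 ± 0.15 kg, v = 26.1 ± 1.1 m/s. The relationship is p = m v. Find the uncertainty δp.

5.85 kg·m/s

Each factor contributes (exponent × relative error)² to (δp/p)²:
  (1·δm/m)² = (1×0.0380)² = 0.00144;  (1·δv/v)² = (1×0.0421)² = 0.00178
δp/p = √(0.00322) = 0.0567
p = 103 kg·m/s, so δp = 0.0567 × 103 = 5.85 kg·m/s.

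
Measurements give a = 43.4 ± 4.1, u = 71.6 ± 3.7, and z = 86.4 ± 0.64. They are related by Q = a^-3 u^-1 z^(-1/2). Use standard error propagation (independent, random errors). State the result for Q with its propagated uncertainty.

(1.84 ± 0.530) × 10^-8

Relative error in a monomial: (δQ/Q)² = Σ (nᵢ · δxᵢ/xᵢ)².
  (-3·δa/a)² = (-3×0.0945)² = 0.0803;  (-1·δu/u)² = (-1×0.0517)² = 0.00267;  (−½·δz/z)² = (-0.5×0.00741)² = 1.37e-05
δQ/Q = √(0.0830) = 0.288
Q = 1.84e-08, so δQ = 0.288 × 1.84e-08 = 5.3e-09.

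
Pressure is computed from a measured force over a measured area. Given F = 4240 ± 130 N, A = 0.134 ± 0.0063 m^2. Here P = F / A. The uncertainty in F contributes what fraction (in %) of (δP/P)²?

(δP/P)² = (1·δF/F)² + (-1·δA/A)²
  F term: (1×0.0307)² = 0.000940
  A term: (-1×0.0470)² = 0.00221
Total = 0.00315. Share from F = 0.000940/0.00315 = 0.298.

29.8%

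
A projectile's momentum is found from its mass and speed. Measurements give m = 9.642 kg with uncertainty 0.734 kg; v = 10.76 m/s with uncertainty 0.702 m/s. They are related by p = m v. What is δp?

For a monomial p ∝ m, v, fractional errors add in quadrature:
  (1·δm/m)² = (1×0.0761)² = 0.00580;  (1·δv/v)² = (1×0.0652)² = 0.00426
δp/p = √(0.0101) = 0.100
p = 103.7 kg·m/s, so δp = 0.100 × 103.7 = 10.4 kg·m/s.

10.4 kg·m/s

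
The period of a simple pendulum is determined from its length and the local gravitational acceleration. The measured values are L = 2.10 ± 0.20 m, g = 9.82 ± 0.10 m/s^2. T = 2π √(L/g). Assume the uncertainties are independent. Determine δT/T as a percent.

4.79%

T is a product of powers, so relative uncertainties combine in quadrature:
  (½·δL/L)² = (0.5×0.0952)² = 0.00227;  (−½·δg/g)² = (-0.5×0.0102)² = 2.59e-05
δT/T = √(0.00229) = 0.0479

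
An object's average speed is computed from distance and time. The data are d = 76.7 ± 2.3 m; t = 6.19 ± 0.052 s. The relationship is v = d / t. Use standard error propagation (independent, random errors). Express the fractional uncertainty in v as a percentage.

Relative error in a monomial: (δv/v)² = Σ (nᵢ · δxᵢ/xᵢ)².
  (1·δd/d)² = (1×0.0300)² = 0.000899;  (-1·δt/t)² = (-1×0.00840)² = 7.06e-05
δv/v = √(0.000970) = 0.0311

3.11%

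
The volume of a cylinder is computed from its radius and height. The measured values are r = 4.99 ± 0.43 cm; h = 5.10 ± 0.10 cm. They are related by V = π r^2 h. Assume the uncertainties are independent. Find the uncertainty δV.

Products/powers → add relative errors in quadrature, weighted by exponent:
  (2·δr/r)² = (2×0.0862)² = 0.0297;  (1·δh/h)² = (1×0.0196)² = 0.000384
δV/V = √(0.0301) = 0.173
V = 399 cm^3, so δV = 0.173 × 399 = 69.2 cm^3.

69.2 cm^3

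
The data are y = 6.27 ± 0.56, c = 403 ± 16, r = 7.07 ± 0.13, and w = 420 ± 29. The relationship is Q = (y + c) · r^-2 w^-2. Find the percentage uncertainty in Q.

Let u = y + c = 409. δu = √(δy² + δc²) = √(0.314 + 256) = 16.0, so δu/u = 0.0391.
Q is then a monomial in u, r, w:
δQ/Q = √((δu/u)² + (-2·δr/r)² + (-2·δw/w)²) = √(0.00153 + 0.00135 + 0.0191) = 0.148

14.8%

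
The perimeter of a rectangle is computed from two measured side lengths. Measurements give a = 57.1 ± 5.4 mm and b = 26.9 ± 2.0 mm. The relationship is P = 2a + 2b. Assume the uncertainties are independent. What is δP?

Each term contributes (cᵢ δxᵢ)² to (δP)²:
  (2·δa)² = 117;  (2·δb)² = 16.0
δP = √(133) = 11.5 mm

11.5 mm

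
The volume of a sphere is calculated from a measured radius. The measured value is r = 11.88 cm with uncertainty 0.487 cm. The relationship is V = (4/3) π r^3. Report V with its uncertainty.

7023 ± 864 cm^3

Each factor contributes (exponent × relative error)² to (δV/V)²:
  (3·δr/r)² = (3×0.0410)² = 0.0151
δV/V = √(0.0151) = 0.123
V = 7023 cm^3, so δV = 0.123 × 7023 = 864 cm^3.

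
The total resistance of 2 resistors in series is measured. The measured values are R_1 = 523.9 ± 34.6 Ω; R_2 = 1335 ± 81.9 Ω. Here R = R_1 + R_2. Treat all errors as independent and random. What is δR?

88.9 Ω

Sums and differences: (δR)² = Σ (cᵢ δxᵢ)².
  (δR_1)² = 1200;  (δR_2)² = 6710
δR = √(7900) = 88.9 Ω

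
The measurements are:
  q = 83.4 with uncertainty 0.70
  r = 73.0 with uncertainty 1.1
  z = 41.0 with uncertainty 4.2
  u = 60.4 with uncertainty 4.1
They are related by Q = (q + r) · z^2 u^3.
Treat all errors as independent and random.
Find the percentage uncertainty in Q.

28.9%

Let w = q + r = 156. δw = √(δq² + δr²) = √(0.490 + 1.21) = 1.30, so δw/w = 0.00834.
Q is then a monomial in w, z, u:
δQ/Q = √((δw/w)² + (2·δz/z)² + (3·δu/u)²) = √(6.95e-05 + 0.0420 + 0.0415) = 0.289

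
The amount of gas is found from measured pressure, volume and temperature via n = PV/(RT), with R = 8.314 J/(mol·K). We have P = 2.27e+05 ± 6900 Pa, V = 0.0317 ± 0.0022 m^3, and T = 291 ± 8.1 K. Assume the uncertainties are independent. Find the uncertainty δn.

0.240 mol

For a monomial n ∝ P, V, T^-1, fractional errors add in quadrature:
  (1·δP/P)² = (1×0.0304)² = 0.000924;  (1·δV/V)² = (1×0.0694)² = 0.00482;  (-1·δT/T)² = (-1×0.0278)² = 0.000775
δn/n = √(0.00652) = 0.0807
n = 2.97 mol, so δn = 0.0807 × 2.97 = 0.240 mol.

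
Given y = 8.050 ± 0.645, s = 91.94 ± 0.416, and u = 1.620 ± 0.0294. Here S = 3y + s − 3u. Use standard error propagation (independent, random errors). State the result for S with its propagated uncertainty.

For a sum/difference, combine absolute errors in quadrature:
  (3·δy)² = 3.74;  (δs)² = 0.173;  (3·δu)² = 0.00778
δS = √(3.93) = 1.98
S = 111.2.

111.2 ± 1.98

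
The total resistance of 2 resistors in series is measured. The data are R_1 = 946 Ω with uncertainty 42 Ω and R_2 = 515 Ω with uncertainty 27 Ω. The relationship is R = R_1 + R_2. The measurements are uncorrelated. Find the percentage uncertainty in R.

R is a linear combination, so absolute uncertainties add in quadrature:
  (δR_1)² = 1760;  (δR_2)² = 729
δR = √(2490) = 49.9 Ω
R = 1460 Ω, so δR/R = 49.9/1460 = 0.0342.

3.42%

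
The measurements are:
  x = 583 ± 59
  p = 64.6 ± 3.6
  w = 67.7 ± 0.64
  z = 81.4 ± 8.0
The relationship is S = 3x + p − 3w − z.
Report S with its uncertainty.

1530 ± 177

For a sum/difference, combine absolute errors in quadrature:
  (3·δx)² = 31300;  (δp)² = 13.0;  (3·δw)² = 3.69;  (δz)² = 64.0
δS = √(31400) = 177
S = 1530.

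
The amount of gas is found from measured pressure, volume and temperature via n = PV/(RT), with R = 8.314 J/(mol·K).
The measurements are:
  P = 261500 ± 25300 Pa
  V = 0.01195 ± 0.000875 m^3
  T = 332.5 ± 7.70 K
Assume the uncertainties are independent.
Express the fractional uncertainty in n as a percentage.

12.4%

Products/powers → add relative errors in quadrature, weighted by exponent:
  (1·δP/P)² = (1×0.0967)² = 0.00936;  (1·δV/V)² = (1×0.0732)² = 0.00536;  (-1·δT/T)² = (-1×0.0232)² = 0.000536
δn/n = √(0.0153) = 0.124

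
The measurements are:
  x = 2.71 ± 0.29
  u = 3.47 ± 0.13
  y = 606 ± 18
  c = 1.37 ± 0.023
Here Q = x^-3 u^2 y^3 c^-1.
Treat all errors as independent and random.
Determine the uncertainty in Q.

Each factor contributes (exponent × relative error)² to (δQ/Q)²:
  (-3·δx/x)² = (-3×0.107)² = 0.103;  (2·δu/u)² = (2×0.0375)² = 0.00561;  (3·δy/y)² = (3×0.0297)² = 0.00794;  (-1·δc/c)² = (-1×0.0168)² = 0.000282
δQ/Q = √(0.117) = 0.342
Q = 9.83e+07, so δQ = 0.342 × 9.83e+07 = 3.36e+07.

3.36e+07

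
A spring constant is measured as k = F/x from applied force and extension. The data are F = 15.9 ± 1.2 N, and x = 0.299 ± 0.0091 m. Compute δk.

4.33 N/m

Since k is a product/quotient, work with relative uncertainties:
  (1·δF/F)² = (1×0.0755)² = 0.00570;  (-1·δx/x)² = (-1×0.0304)² = 0.000926
δk/k = √(0.00662) = 0.0814
k = 53.2 N/m, so δk = 0.0814 × 53.2 = 4.33 N/m.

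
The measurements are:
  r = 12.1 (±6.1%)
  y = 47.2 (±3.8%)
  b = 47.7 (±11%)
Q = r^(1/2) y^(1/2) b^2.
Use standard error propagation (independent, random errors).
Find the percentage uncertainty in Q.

22.3%

For a monomial Q ∝ r^(1/2), y^(1/2), b^2, fractional errors add in quadrature:
  (½·δr/r)² = (0.5×0.0610)² = 0.000930;  (½·δy/y)² = (0.5×0.0380)² = 0.000361;  (2·δb/b)² = (2×0.110)² = 0.0484
δQ/Q = √(0.0497) = 0.223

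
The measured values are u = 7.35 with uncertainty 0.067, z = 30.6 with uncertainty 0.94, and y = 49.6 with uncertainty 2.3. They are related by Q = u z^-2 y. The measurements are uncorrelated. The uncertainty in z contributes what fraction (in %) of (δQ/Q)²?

(δQ/Q)² = (1·δu/u)² + (-2·δz/z)² + (1·δy/y)²
  u term: (1×0.00912)² = 8.31e-05
  z term: (-2×0.0307)² = 0.00377
  y term: (1×0.0464)² = 0.00215
Total = 0.00601. Share from z = 0.00377/0.00601 = 0.628.

62.8%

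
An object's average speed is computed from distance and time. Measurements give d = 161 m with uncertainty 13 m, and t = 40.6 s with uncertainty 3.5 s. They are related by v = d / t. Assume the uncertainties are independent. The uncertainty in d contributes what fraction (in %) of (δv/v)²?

(δv/v)² = (1·δd/d)² + (-1·δt/t)²
  d term: (1×0.0807)² = 0.00652
  t term: (-1×0.0862)² = 0.00743
Total = 0.0140. Share from d = 0.00652/0.0140 = 0.467.

46.7%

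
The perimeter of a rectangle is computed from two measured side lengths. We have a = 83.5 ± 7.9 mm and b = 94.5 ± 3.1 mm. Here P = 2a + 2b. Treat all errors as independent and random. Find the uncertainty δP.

17.0 mm

Absolute uncertainties add in quadrature for a linear combination:
  (2·δa)² = 250;  (2·δb)² = 38.4
δP = √(288) = 17.0 mm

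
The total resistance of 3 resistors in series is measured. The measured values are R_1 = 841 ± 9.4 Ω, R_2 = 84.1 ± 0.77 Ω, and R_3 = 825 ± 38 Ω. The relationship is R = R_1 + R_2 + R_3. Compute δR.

39.2 Ω

Sums and differences: (δR)² = Σ (cᵢ δxᵢ)².
  (δR_1)² = 88.4;  (δR_2)² = 0.593;  (δR_3)² = 1440
δR = √(1530) = 39.2 Ω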